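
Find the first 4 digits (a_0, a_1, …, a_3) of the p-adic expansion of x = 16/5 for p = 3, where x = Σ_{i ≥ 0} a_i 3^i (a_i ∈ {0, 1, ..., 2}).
(a_0, …, a_3) = (2, 1, 1, 2)

v_3(16/5) = 0 (numerator and denominator both coprime to 3), so x ∈ ℤ_3^×. Compute digits iteratively via a_i = x_i mod 3, x_{i+1} = (x_i − a_i)/3, with x_0 = x:
  x_0 = 16/5;  a_0 = 2;  x_1 = (x_0 − 2)/3 = 2/5
  x_1 = 2/5;  a_1 = 1;  x_2 = (x_1 − 1)/3 = -1/5
  x_2 = -1/5;  a_2 = 1;  x_3 = (x_2 − 1)/3 = -2/5
  x_3 = -2/5;  a_3 = 2;  x_4 = (x_3 − 2)/3 = -4/5
Digits: (2, 1, 1, 2).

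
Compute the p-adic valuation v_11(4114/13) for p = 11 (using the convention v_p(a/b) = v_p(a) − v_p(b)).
v_11(4114/13) = 2

Factor powers of 11 from the numerator and denominator of the reduced fraction: 4114 = 11^2 · 34 and 13 = 11^0 · 13. Apply v_p(a/b) = v_p(a) − v_p(b): v_11(4114/13) = 2 − 0 = 2.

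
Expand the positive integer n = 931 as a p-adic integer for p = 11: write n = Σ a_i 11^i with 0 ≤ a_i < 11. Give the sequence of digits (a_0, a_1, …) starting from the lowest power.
(a_0, a_1, …) = (7, 7, 7)

Repeated division by 11 gives the digits low-to-high: 931 = 7 + 7·11^1 + 7·11^2. Digit sequence: (7, 7, 7).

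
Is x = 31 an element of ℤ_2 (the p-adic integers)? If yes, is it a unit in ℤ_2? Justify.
x ∈ ℤ_2^× (unit); v_2(x) = 0

ℤ_2 = {x ∈ ℚ_2 : v_2(x) ≥ 0} and ℤ_2^× = {x ∈ ℤ_2 : v_2(x) = 0}. Here v_2(31) = v_2(num) − v_2(den) = 0; compare against these criteria.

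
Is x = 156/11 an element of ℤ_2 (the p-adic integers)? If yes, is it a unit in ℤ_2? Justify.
x ∈ ℤ_2 but not a unit; v_2(x) = 2 > 0

ℤ_2 = {x ∈ ℚ_2 : v_2(x) ≥ 0} and ℤ_2^× = {x ∈ ℤ_2 : v_2(x) = 0}. Here v_2(156/11) = v_2(num) − v_2(den) = 2; compare against these criteria.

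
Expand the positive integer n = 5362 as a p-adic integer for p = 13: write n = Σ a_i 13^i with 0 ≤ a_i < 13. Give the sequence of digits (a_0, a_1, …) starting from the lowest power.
(a_0, a_1, …) = (6, 9, 5, 2)

Repeated division by 13 gives the digits low-to-high: 5362 = 6 + 9·13^1 + 5·13^2 + 2·13^3. Digit sequence: (6, 9, 5, 2).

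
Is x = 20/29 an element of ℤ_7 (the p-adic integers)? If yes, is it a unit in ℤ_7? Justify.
x ∈ ℤ_7^× (unit); v_7(x) = 0

ℤ_7 = {x ∈ ℚ_7 : v_7(x) ≥ 0} and ℤ_7^× = {x ∈ ℤ_7 : v_7(x) = 0}. Here v_7(20/29) = v_7(num) − v_7(den) = 0; compare against these criteria.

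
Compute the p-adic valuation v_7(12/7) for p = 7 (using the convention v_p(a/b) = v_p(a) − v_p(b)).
v_7(12/7) = -1

Factor powers of 7 from the numerator and denominator of the reduced fraction: 12 = 7^0 · 12 and 7 = 7^1 · 1. Apply v_p(a/b) = v_p(a) − v_p(b): v_7(12/7) = 0 − 1 = -1.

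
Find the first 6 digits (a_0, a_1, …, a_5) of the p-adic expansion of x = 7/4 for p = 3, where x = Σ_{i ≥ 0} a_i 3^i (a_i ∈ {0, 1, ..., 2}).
(a_0, …, a_5) = (1, 1, 2, 0, 2, 0)

v_3(7/4) = 0 (numerator and denominator both coprime to 3), so x ∈ ℤ_3^×. Compute digits iteratively via a_i = x_i mod 3, x_{i+1} = (x_i − a_i)/3, with x_0 = x:
  x_0 = 7/4;  a_0 = 1;  x_1 = (x_0 − 1)/3 = 1/4
  x_1 = 1/4;  a_1 = 1;  x_2 = (x_1 − 1)/3 = -1/4
  x_2 = -1/4;  a_2 = 2;  x_3 = (x_2 − 2)/3 = -3/4
  x_3 = -3/4;  a_3 = 0;  x_4 = (x_3 − 0)/3 = -1/4
  x_4 = -1/4;  a_4 = 2;  x_5 = (x_4 − 2)/3 = -3/4
  x_5 = -3/4;  a_5 = 0;  x_6 = (x_5 − 0)/3 = -1/4
Digits: (1, 1, 2, 0, 2, 0).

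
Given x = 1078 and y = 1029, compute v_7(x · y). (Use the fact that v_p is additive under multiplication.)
v_7(1109262) = 5

v_p(x) = 2 (factor: 1078 = 7^2 · 22); v_p(y) = 3 (factor: 1029 = 7^3 · 3). Additivity: v_p(xy) = v_p(x) + v_p(y) = 2 + 3 = 5. (Direct check: xy = 1109262 = 7^5 · (66).)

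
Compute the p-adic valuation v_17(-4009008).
v_17(-4009008) = 4

v_17(n) is the largest exponent k such that 17^k divides n. Factor out: -4009008 = -17^4 · 48. (Sign doesn't affect v_p.) So v_17(-4009008) = 4.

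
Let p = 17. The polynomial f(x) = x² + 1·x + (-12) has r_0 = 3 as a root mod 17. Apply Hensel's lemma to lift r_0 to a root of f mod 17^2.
r_1 = 3 (mod 289)

Hensel: r_{i+1} = r_i − f(r_i)·(f′(r_i))^{-1} mod 17^{i+2}, f′(x) = 2x + 1. Iterate:
  r_0 = 3 (mod 17)
  r_1 = 3 (mod 289)
Final: r = 3 satisfies f(r) ≡ 0 mod 17^2.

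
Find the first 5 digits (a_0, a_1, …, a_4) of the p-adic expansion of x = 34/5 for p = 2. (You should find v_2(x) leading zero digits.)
(a_0, …, a_4) = (0, 1, 0, 1, 1)

v_2(34/5) = 1, so a_0 = ... = a_0 = 0. Factor out: x = 2^1 · u with u = 17/5 a unit in ℤ_2. Expand u iteratively via a_{v+i} = u_i mod 2, u_{i+1} = (u_i − a_{v+i})/2:
  u_0 = 17/5;  a_1 = 1;  u_1 = (u_0 − 1)/2 = 6/5
  u_1 = 6/5;  a_2 = 0;  u_2 = (u_1 − 0)/2 = 3/5
  u_2 = 3/5;  a_3 = 1;  u_3 = (u_2 − 1)/2 = -1/5
  u_3 = -1/5;  a_4 = 1;  u_4 = (u_3 − 1)/2 = -3/5
Digits: (0, 1, 0, 1, 1).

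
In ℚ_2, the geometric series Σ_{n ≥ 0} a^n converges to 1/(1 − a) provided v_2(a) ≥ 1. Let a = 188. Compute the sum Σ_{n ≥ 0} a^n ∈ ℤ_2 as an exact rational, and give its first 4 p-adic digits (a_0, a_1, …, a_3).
Σ a^n = 1/(1 − a) = -1/187;  first 4 digits = (1, 0, 1, 1)

v_2(a) = 2 ≥ 1, so the series converges in ℤ_2 to 1/(1 − a) = 1/(1 − 188) = -1/187. Expand this rational in ℤ_2: compute digits iteratively via d_i = x_i mod 2, x_{i+1} = (x_i − d_i)/2. The first 4 digits are (1, 0, 1, 1).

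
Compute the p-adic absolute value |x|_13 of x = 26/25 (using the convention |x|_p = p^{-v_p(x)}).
|26/25|_13 = 1/13

Step 1 — compute v_13(x) by factoring powers of 13 out of the numerator and denominator: v_13(26/25) = 1. Step 2 — apply |x|_p = p^{-v_p(x)} = 13^{-1} = 1/13.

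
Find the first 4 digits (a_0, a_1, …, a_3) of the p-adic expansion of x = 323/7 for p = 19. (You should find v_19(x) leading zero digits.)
(a_0, …, a_3) = (0, 16, 2, 8)

v_19(323/7) = 1, so a_0 = ... = a_0 = 0. Factor out: x = 19^1 · u with u = 17/7 a unit in ℤ_19. Expand u iteratively via a_{v+i} = u_i mod 19, u_{i+1} = (u_i − a_{v+i})/19:
  u_0 = 17/7;  a_1 = 16;  u_1 = (u_0 − 16)/19 = -5/7
  u_1 = -5/7;  a_2 = 2;  u_2 = (u_1 − 2)/19 = -1/7
  u_2 = -1/7;  a_3 = 8;  u_3 = (u_2 − 8)/19 = -3/7
Digits: (0, 16, 2, 8).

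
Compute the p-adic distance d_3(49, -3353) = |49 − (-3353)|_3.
d_3(49, -3353) = 1/243

Step 1 — x − y = 49 − (-3353) = 3402. Step 2 — v_3(3402) = 5 (factor: 3402 = (3^5 · 14); the sign does not affect v_p). Step 3 — |x − y|_3 = 3^{-5} = 1/243.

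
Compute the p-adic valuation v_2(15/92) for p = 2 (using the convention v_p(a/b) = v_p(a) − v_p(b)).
v_2(15/92) = -2

Factor powers of 2 from the numerator and denominator of the reduced fraction: 15 = 2^0 · 15 and 92 = 2^2 · 23. Apply v_p(a/b) = v_p(a) − v_p(b): v_2(15/92) = 0 − 2 = -2.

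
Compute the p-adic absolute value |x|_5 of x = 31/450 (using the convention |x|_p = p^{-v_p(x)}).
|31/450|_5 = 25

Step 1 — compute v_5(x) by factoring powers of 5 out of the numerator and denominator: v_5(31/450) = -2. Step 2 — apply |x|_p = p^{-v_p(x)} = 5^{2} = 25.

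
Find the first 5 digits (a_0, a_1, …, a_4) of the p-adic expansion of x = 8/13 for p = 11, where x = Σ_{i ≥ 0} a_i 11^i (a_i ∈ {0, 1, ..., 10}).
(a_0, …, a_4) = (4, 9, 0, 5, 8)

v_11(8/13) = 0 (numerator and denominator both coprime to 11), so x ∈ ℤ_11^×. Compute digits iteratively via a_i = x_i mod 11, x_{i+1} = (x_i − a_i)/11, with x_0 = x:
  x_0 = 8/13;  a_0 = 4;  x_1 = (x_0 − 4)/11 = -4/13
  x_1 = -4/13;  a_1 = 9;  x_2 = (x_1 − 9)/11 = -11/13
  x_2 = -11/13;  a_2 = 0;  x_3 = (x_2 − 0)/11 = -1/13
  x_3 = -1/13;  a_3 = 5;  x_4 = (x_3 − 5)/11 = -6/13
  x_4 = -6/13;  a_4 = 8;  x_5 = (x_4 − 8)/11 = -10/13
Digits: (4, 9, 0, 5, 8).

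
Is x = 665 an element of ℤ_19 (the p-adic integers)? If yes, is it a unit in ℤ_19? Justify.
x ∈ ℤ_19 but not a unit; v_19(x) = 1 > 0

ℤ_19 = {x ∈ ℚ_19 : v_19(x) ≥ 0} and ℤ_19^× = {x ∈ ℤ_19 : v_19(x) = 0}. Here v_19(665) = v_19(num) − v_19(den) = 1; compare against these criteria.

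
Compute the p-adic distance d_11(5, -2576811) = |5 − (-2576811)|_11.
d_11(5, -2576811) = 1/161051

Step 1 — x − y = 5 − (-2576811) = 2576816. Step 2 — v_11(2576816) = 5 (factor: 2576816 = (11^5 · 16); the sign does not affect v_p). Step 3 — |x − y|_11 = 11^{-5} = 1/161051.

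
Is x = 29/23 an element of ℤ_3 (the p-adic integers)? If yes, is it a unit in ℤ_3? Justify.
x ∈ ℤ_3^× (unit); v_3(x) = 0

ℤ_3 = {x ∈ ℚ_3 : v_3(x) ≥ 0} and ℤ_3^× = {x ∈ ℤ_3 : v_3(x) = 0}. Here v_3(29/23) = v_3(num) − v_3(den) = 0; compare against these criteria.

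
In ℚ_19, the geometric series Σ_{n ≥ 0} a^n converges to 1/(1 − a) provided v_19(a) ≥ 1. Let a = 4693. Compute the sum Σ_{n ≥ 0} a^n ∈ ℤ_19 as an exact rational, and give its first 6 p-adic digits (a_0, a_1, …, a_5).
Σ a^n = 1/(1 − a) = -1/4692;  first 6 digits = (1, 0, 13, 0, 17, 8)

v_19(a) = 2 ≥ 1, so the series converges in ℤ_19 to 1/(1 − a) = 1/(1 − 4693) = -1/4692. Expand this rational in ℤ_19: compute digits iteratively via d_i = x_i mod 19, x_{i+1} = (x_i − d_i)/19. The first 6 digits are (1, 0, 13, 0, 17, 8).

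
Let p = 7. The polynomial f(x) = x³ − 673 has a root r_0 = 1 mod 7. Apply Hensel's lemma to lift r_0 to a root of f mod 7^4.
r_3 = 1842 (mod 2401)

Hensel: r_{i+1} = r_i − f(r_i)/f′(r_i) mod 7^{i+2}, where f′(x) = 3x². Iterate:
  r_0 = 1 (mod 7)
  r_1 = 29 (mod 49)
  r_2 = 127 (mod 343)
  r_3 = 1842 (mod 2401)
Final: r = 1842 with f(r) ≡ 0 mod 7^4.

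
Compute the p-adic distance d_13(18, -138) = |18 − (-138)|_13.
d_13(18, -138) = 1/13

Step 1 — x − y = 18 − (-138) = 156. Step 2 — v_13(156) = 1 (factor: 156 = (13^1 · 12); the sign does not affect v_p). Step 3 — |x − y|_13 = 13^{-1} = 1/13.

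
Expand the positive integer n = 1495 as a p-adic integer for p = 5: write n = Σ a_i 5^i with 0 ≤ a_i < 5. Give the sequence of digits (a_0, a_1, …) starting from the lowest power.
(a_0, a_1, …) = (0, 4, 4, 1, 2)

Repeated division by 5 gives the digits low-to-high: 1495 = 4·5^1 + 4·5^2 + 1·5^3 + 2·5^4. Digit sequence: (0, 4, 4, 1, 2).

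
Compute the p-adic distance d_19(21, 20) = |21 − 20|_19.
d_19(21, 20) = 1

Step 1 — x − y = 21 − 20 = 1. Step 2 — v_19(1) = 0 (factor: 1 = (19^0 · 1); the sign does not affect v_p). Step 3 — |x − y|_19 = 19^{0} = 1.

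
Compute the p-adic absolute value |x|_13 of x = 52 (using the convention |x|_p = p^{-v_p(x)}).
|52|_13 = 1/13

Step 1 — compute v_13(x) by factoring powers of 13 out of the numerator and denominator: v_13(52) = 1. Step 2 — apply |x|_p = p^{-v_p(x)} = 13^{-1} = 1/13.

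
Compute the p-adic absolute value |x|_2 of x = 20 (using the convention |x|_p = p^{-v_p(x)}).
|20|_2 = 1/4

Step 1 — compute v_2(x) by factoring powers of 2 out of the numerator and denominator: v_2(20) = 2. Step 2 — apply |x|_p = p^{-v_p(x)} = 2^{-2} = 1/4.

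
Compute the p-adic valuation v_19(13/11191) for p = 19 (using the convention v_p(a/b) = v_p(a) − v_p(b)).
v_19(13/11191) = -2

Factor powers of 19 from the numerator and denominator of the reduced fraction: 13 = 19^0 · 13 and 11191 = 19^2 · 31. Apply v_p(a/b) = v_p(a) − v_p(b): v_19(13/11191) = 0 − 2 = -2.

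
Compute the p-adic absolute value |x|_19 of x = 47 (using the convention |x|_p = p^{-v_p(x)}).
|47|_19 = 1

Step 1 — compute v_19(x) by factoring powers of 19 out of the numerator and denominator: v_19(47) = 0. Step 2 — apply |x|_p = p^{-v_p(x)} = 19^{0} = 1.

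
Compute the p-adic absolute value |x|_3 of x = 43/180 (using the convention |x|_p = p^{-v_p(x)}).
|43/180|_3 = 9

Step 1 — compute v_3(x) by factoring powers of 3 out of the numerator and denominator: v_3(43/180) = -2. Step 2 — apply |x|_p = p^{-v_p(x)} = 3^{2} = 9.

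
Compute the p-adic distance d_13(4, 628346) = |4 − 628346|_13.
d_13(4, 628346) = 1/28561

Step 1 — x − y = 4 − 628346 = -628342. Step 2 — v_13(-628342) = 4 (factor: -628342 = −(13^4 · 22); the sign does not affect v_p). Step 3 — |x − y|_13 = 13^{-4} = 1/28561.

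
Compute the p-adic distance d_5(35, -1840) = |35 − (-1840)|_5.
d_5(35, -1840) = 1/625

Step 1 — x − y = 35 − (-1840) = 1875. Step 2 — v_5(1875) = 4 (factor: 1875 = (5^4 · 3); the sign does not affect v_p). Step 3 — |x − y|_5 = 5^{-4} = 1/625.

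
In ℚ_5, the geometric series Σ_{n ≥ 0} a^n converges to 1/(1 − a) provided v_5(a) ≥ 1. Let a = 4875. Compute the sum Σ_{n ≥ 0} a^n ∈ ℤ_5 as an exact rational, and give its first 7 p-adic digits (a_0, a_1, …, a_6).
Σ a^n = 1/(1 − a) = -1/4874;  first 7 digits = (1, 0, 0, 4, 2, 1, 1)

v_5(a) = 3 ≥ 1, so the series converges in ℤ_5 to 1/(1 − a) = 1/(1 − 4875) = -1/4874. Expand this rational in ℤ_5: compute digits iteratively via d_i = x_i mod 5, x_{i+1} = (x_i − d_i)/5. The first 7 digits are (1, 0, 0, 4, 2, 1, 1).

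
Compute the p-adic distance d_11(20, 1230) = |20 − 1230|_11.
d_11(20, 1230) = 1/121

Step 1 — x − y = 20 − 1230 = -1210. Step 2 — v_11(-1210) = 2 (factor: -1210 = −(11^2 · 10); the sign does not affect v_p). Step 3 — |x − y|_11 = 11^{-2} = 1/121.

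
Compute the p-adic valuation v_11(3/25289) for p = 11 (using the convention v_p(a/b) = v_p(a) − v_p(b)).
v_11(3/25289) = -3

Factor powers of 11 from the numerator and denominator of the reduced fraction: 3 = 11^0 · 3 and 25289 = 11^3 · 19. Apply v_p(a/b) = v_p(a) − v_p(b): v_11(3/25289) = 0 − 3 = -3.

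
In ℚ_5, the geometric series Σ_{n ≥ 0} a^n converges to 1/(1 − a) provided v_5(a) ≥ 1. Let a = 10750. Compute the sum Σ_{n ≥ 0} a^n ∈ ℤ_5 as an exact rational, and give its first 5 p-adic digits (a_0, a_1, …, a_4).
Σ a^n = 1/(1 − a) = -1/10749;  first 5 digits = (1, 0, 0, 1, 2)

v_5(a) = 3 ≥ 1, so the series converges in ℤ_5 to 1/(1 − a) = 1/(1 − 10750) = -1/10749. Expand this rational in ℤ_5: compute digits iteratively via d_i = x_i mod 5, x_{i+1} = (x_i − d_i)/5. The first 5 digits are (1, 0, 0, 1, 2).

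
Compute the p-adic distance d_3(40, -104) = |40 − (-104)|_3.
d_3(40, -104) = 1/9

Step 1 — x − y = 40 − (-104) = 144. Step 2 — v_3(144) = 2 (factor: 144 = (3^2 · 16); the sign does not affect v_p). Step 3 — |x − y|_3 = 3^{-2} = 1/9.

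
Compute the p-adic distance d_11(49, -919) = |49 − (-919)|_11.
d_11(49, -919) = 1/121

Step 1 — x − y = 49 − (-919) = 968. Step 2 — v_11(968) = 2 (factor: 968 = (11^2 · 8); the sign does not affect v_p). Step 3 — |x − y|_11 = 11^{-2} = 1/121.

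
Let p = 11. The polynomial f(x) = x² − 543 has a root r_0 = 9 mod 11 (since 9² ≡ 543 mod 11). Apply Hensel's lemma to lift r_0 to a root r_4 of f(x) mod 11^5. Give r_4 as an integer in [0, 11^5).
r_4 = 112484 (mod 161051)

Hensel's recurrence: r_{i+1} = r_i − f(r_i)·(f′(r_i))^{-1} mod 11^{i+2}, with f′(x) = 2x. Iterate:
  r_0 = 9 (mod 11)
  r_1 = 75 (mod 121)
  r_2 = 680 (mod 1331)
  r_3 = 9997 (mod 14641)
  r_4 = 112484 (mod 161051)
Final: r_4 = 112484, and one checks f(r_4) ≡ 0 mod 11^5.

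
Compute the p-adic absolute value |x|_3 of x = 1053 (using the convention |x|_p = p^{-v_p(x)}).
|1053|_3 = 1/81

Step 1 — compute v_3(x) by factoring powers of 3 out of the numerator and denominator: v_3(1053) = 4. Step 2 — apply |x|_p = p^{-v_p(x)} = 3^{-4} = 1/81.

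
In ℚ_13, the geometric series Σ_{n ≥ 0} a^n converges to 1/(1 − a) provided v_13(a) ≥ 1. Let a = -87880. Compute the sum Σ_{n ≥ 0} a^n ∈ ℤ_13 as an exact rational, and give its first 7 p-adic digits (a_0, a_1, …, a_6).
Σ a^n = 1/(1 − a) = 1/87881;  first 7 digits = (1, 0, 0, 12, 9, 12, 0)

v_13(a) = 3 ≥ 1, so the series converges in ℤ_13 to 1/(1 − a) = 1/(1 − (-87880)) = 1/87881. Expand this rational in ℤ_13: compute digits iteratively via d_i = x_i mod 13, x_{i+1} = (x_i − d_i)/13. The first 7 digits are (1, 0, 0, 12, 9, 12, 0).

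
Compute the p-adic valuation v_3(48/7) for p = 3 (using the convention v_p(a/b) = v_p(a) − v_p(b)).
v_3(48/7) = 1

Factor powers of 3 from the numerator and denominator of the reduced fraction: 48 = 3^1 · 16 and 7 = 3^0 · 7. Apply v_p(a/b) = v_p(a) − v_p(b): v_3(48/7) = 1 − 0 = 1.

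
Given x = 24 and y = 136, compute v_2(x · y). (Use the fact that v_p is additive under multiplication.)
v_2(3264) = 6

v_p(x) = 3 (factor: 24 = 2^3 · 3); v_p(y) = 3 (factor: 136 = 2^3 · 17). Additivity: v_p(xy) = v_p(x) + v_p(y) = 3 + 3 = 6. (Direct check: xy = 3264 = 2^6 · (51).)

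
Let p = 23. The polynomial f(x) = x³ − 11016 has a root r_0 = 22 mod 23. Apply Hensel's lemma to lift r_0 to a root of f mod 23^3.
r_2 = 1908 (mod 12167)

Hensel: r_{i+1} = r_i − f(r_i)/f′(r_i) mod 23^{i+2}, where f′(x) = 3x². Iterate:
  r_0 = 22 (mod 23)
  r_1 = 321 (mod 529)
  r_2 = 1908 (mod 12167)
Final: r = 1908 with f(r) ≡ 0 mod 23^3.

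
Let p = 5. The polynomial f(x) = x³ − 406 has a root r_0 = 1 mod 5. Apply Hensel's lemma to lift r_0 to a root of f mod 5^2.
r_1 = 11 (mod 25)

Hensel: r_{i+1} = r_i − f(r_i)/f′(r_i) mod 5^{i+2}, where f′(x) = 3x². Iterate:
  r_0 = 1 (mod 5)
  r_1 = 11 (mod 25)
Final: r = 11 with f(r) ≡ 0 mod 5^2.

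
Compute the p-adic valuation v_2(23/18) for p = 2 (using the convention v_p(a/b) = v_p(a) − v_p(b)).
v_2(23/18) = -1

Factor powers of 2 from the numerator and denominator of the reduced fraction: 23 = 2^0 · 23 and 18 = 2^1 · 9. Apply v_p(a/b) = v_p(a) − v_p(b): v_2(23/18) = 0 − 1 = -1.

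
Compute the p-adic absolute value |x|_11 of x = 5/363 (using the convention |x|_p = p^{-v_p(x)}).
|5/363|_11 = 121

Step 1 — compute v_11(x) by factoring powers of 11 out of the numerator and denominator: v_11(5/363) = -2. Step 2 — apply |x|_p = p^{-v_p(x)} = 11^{2} = 121.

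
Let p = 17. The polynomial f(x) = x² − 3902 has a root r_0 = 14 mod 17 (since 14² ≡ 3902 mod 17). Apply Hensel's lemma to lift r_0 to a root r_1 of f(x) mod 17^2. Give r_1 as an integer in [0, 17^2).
r_1 = 167 (mod 289)

Hensel's recurrence: r_{i+1} = r_i − f(r_i)·(f′(r_i))^{-1} mod 17^{i+2}, with f′(x) = 2x. Iterate:
  r_0 = 14 (mod 17)
  r_1 = 167 (mod 289)
Final: r_1 = 167, and one checks f(r_1) ≡ 0 mod 17^2.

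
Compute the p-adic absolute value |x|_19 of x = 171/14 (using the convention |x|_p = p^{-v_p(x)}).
|171/14|_19 = 1/19

Step 1 — compute v_19(x) by factoring powers of 19 out of the numerator and denominator: v_19(171/14) = 1. Step 2 — apply |x|_p = p^{-v_p(x)} = 19^{-1} = 1/19.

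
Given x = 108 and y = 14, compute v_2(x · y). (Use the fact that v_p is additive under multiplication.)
v_2(1512) = 3

v_p(x) = 2 (factor: 108 = 2^2 · 27); v_p(y) = 1 (factor: 14 = 2^1 · 7). Additivity: v_p(xy) = v_p(x) + v_p(y) = 2 + 1 = 3. (Direct check: xy = 1512 = 2^3 · (189).)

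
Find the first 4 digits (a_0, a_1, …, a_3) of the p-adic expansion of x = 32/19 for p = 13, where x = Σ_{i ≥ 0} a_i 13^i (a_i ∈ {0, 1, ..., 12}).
(a_0, …, a_3) = (1, 11, 6, 7)

v_13(32/19) = 0 (numerator and denominator both coprime to 13), so x ∈ ℤ_13^×. Compute digits iteratively via a_i = x_i mod 13, x_{i+1} = (x_i − a_i)/13, with x_0 = x:
  x_0 = 32/19;  a_0 = 1;  x_1 = (x_0 − 1)/13 = 1/19
  x_1 = 1/19;  a_1 = 11;  x_2 = (x_1 − 11)/13 = -16/19
  x_2 = -16/19;  a_2 = 6;  x_3 = (x_2 − 6)/13 = -10/19
  x_3 = -10/19;  a_3 = 7;  x_4 = (x_3 − 7)/13 = -11/19
Digits: (1, 11, 6, 7).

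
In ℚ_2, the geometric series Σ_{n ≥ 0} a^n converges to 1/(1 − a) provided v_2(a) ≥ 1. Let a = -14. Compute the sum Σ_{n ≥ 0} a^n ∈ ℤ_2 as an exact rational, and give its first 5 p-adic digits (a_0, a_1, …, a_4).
Σ a^n = 1/(1 − a) = 1/15;  first 5 digits = (1, 1, 1, 1, 0)

v_2(a) = 1 ≥ 1, so the series converges in ℤ_2 to 1/(1 − a) = 1/(1 − (-14)) = 1/15. Expand this rational in ℤ_2: compute digits iteratively via d_i = x_i mod 2, x_{i+1} = (x_i − d_i)/2. The first 5 digits are (1, 1, 1, 1, 0).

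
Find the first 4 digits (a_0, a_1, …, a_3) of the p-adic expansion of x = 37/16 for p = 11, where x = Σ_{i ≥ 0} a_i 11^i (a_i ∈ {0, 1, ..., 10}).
(a_0, …, a_3) = (3, 2, 6, 7)

v_11(37/16) = 0 (numerator and denominator both coprime to 11), so x ∈ ℤ_11^×. Compute digits iteratively via a_i = x_i mod 11, x_{i+1} = (x_i − a_i)/11, with x_0 = x:
  x_0 = 37/16;  a_0 = 3;  x_1 = (x_0 − 3)/11 = -1/16
  x_1 = -1/16;  a_1 = 2;  x_2 = (x_1 − 2)/11 = -3/16
  x_2 = -3/16;  a_2 = 6;  x_3 = (x_2 − 6)/11 = -9/16
  x_3 = -9/16;  a_3 = 7;  x_4 = (x_3 − 7)/11 = -11/16
Digits: (3, 2, 6, 7).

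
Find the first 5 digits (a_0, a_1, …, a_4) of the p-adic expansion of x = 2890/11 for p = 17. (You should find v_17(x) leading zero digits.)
(a_0, …, a_4) = (0, 0, 4, 6, 12)

v_17(2890/11) = 2, so a_0 = ... = a_1 = 0. Factor out: x = 17^2 · u with u = 10/11 a unit in ℤ_17. Expand u iteratively via a_{v+i} = u_i mod 17, u_{i+1} = (u_i − a_{v+i})/17:
  u_0 = 10/11;  a_2 = 4;  u_1 = (u_0 − 4)/17 = -2/11
  u_1 = -2/11;  a_3 = 6;  u_2 = (u_1 − 6)/17 = -4/11
  u_2 = -4/11;  a_4 = 12;  u_3 = (u_2 − 12)/17 = -8/11
Digits: (0, 0, 4, 6, 12).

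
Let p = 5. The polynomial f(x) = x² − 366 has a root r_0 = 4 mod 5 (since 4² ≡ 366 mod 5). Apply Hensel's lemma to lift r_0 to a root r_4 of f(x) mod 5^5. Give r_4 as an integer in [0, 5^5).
r_4 = 2079 (mod 3125)

Hensel's recurrence: r_{i+1} = r_i − f(r_i)·(f′(r_i))^{-1} mod 5^{i+2}, with f′(x) = 2x. Iterate:
  r_0 = 4 (mod 5)
  r_1 = 4 (mod 25)
  r_2 = 79 (mod 125)
  r_3 = 204 (mod 625)
  r_4 = 2079 (mod 3125)
Final: r_4 = 2079, and one checks f(r_4) ≡ 0 mod 5^5.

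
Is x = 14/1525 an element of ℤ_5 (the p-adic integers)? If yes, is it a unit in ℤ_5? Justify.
x ∉ ℤ_5 (v_5(x) = -2 < 0)

ℤ_5 = {x ∈ ℚ_5 : v_5(x) ≥ 0} and ℤ_5^× = {x ∈ ℤ_5 : v_5(x) = 0}. Here v_5(14/1525) = v_5(num) − v_5(den) = -2; compare against these criteria.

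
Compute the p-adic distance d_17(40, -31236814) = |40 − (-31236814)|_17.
d_17(40, -31236814) = 1/1419857

Step 1 — x − y = 40 − (-31236814) = 31236854. Step 2 — v_17(31236854) = 5 (factor: 31236854 = (17^5 · 22); the sign does not affect v_p). Step 3 — |x − y|_17 = 17^{-5} = 1/1419857.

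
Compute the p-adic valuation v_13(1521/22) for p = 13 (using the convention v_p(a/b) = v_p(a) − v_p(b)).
v_13(1521/22) = 2

Factor powers of 13 from the numerator and denominator of the reduced fraction: 1521 = 13^2 · 9 and 22 = 13^0 · 22. Apply v_p(a/b) = v_p(a) − v_p(b): v_13(1521/22) = 2 − 0 = 2.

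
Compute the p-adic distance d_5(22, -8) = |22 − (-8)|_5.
d_5(22, -8) = 1/5

Step 1 — x − y = 22 − (-8) = 30. Step 2 — v_5(30) = 1 (factor: 30 = (5^1 · 6); the sign does not affect v_p). Step 3 — |x − y|_5 = 5^{-1} = 1/5.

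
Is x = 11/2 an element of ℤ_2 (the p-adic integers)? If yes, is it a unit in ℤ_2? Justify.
x ∉ ℤ_2 (v_2(x) = -1 < 0)

ℤ_2 = {x ∈ ℚ_2 : v_2(x) ≥ 0} and ℤ_2^× = {x ∈ ℤ_2 : v_2(x) = 0}. Here v_2(11/2) = v_2(num) − v_2(den) = -1; compare against these criteria.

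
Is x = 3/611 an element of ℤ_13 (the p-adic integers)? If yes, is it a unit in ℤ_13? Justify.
x ∉ ℤ_13 (v_13(x) = -1 < 0)

ℤ_13 = {x ∈ ℚ_13 : v_13(x) ≥ 0} and ℤ_13^× = {x ∈ ℤ_13 : v_13(x) = 0}. Here v_13(3/611) = v_13(num) − v_13(den) = -1; compare against these criteria.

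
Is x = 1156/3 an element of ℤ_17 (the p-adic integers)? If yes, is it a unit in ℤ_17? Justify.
x ∈ ℤ_17 but not a unit; v_17(x) = 2 > 0

ℤ_17 = {x ∈ ℚ_17 : v_17(x) ≥ 0} and ℤ_17^× = {x ∈ ℤ_17 : v_17(x) = 0}. Here v_17(1156/3) = v_17(num) − v_17(den) = 2; compare against these criteria.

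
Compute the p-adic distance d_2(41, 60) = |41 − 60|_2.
d_2(41, 60) = 1

Step 1 — x − y = 41 − 60 = -19. Step 2 — v_2(-19) = 0 (factor: -19 = −(2^0 · 19); the sign does not affect v_p). Step 3 — |x − y|_2 = 2^{0} = 1.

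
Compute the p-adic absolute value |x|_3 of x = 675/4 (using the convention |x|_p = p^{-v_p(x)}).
|675/4|_3 = 1/27

Step 1 — compute v_3(x) by factoring powers of 3 out of the numerator and denominator: v_3(675/4) = 3. Step 2 — apply |x|_p = p^{-v_p(x)} = 3^{-3} = 1/27.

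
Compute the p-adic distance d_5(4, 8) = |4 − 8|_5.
d_5(4, 8) = 1

Step 1 — x − y = 4 − 8 = -4. Step 2 — v_5(-4) = 0 (factor: -4 = −(5^0 · 4); the sign does not affect v_p). Step 3 — |x − y|_5 = 5^{0} = 1.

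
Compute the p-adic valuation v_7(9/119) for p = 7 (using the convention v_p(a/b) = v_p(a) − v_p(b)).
v_7(9/119) = -1

Factor powers of 7 from the numerator and denominator of the reduced fraction: 9 = 7^0 · 9 and 119 = 7^1 · 17. Apply v_p(a/b) = v_p(a) − v_p(b): v_7(9/119) = 0 − 1 = -1.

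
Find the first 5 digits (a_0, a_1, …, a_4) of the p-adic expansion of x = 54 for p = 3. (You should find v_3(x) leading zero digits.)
(a_0, …, a_4) = (0, 0, 0, 2, 0)

v_3(54) = 3, so a_0 = ... = a_2 = 0. Factor out: x = 3^3 · u with u = 2 a unit in ℤ_3. Expand u iteratively via a_{v+i} = u_i mod 3, u_{i+1} = (u_i − a_{v+i})/3:
  u_0 = 2;  a_3 = 2;  u_1 = (u_0 − 2)/3 = 0
  u_1 = 0;  a_4 = 0;  u_2 = (u_1 − 0)/3 = 0
Digits: (0, 0, 0, 2, 0).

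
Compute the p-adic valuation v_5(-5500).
v_5(-5500) = 3

v_5(n) is the largest exponent k such that 5^k divides n. Factor out: -5500 = -5^3 · 44. (Sign doesn't affect v_p.) So v_5(-5500) = 3.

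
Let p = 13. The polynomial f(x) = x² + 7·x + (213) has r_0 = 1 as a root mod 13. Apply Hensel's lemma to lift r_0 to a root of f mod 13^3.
r_2 = 690 (mod 2197)

Hensel: r_{i+1} = r_i − f(r_i)·(f′(r_i))^{-1} mod 13^{i+2}, f′(x) = 2x + 7. Iterate:
  r_0 = 1 (mod 13)
  r_1 = 14 (mod 169)
  r_2 = 690 (mod 2197)
Final: r = 690 satisfies f(r) ≡ 0 mod 13^3.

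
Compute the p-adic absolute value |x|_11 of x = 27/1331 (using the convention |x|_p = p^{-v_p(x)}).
|27/1331|_11 = 1331

Step 1 — compute v_11(x) by factoring powers of 11 out of the numerator and denominator: v_11(27/1331) = -3. Step 2 — apply |x|_p = p^{-v_p(x)} = 11^{3} = 1331.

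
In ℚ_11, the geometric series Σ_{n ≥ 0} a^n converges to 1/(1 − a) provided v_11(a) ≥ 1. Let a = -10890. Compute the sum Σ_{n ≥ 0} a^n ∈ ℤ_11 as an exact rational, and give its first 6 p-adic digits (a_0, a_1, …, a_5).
Σ a^n = 1/(1 − a) = 1/10891;  first 6 digits = (1, 0, 9, 2, 3, 10)

v_11(a) = 2 ≥ 1, so the series converges in ℤ_11 to 1/(1 − a) = 1/(1 − (-10890)) = 1/10891. Expand this rational in ℤ_11: compute digits iteratively via d_i = x_i mod 11, x_{i+1} = (x_i − d_i)/11. The first 6 digits are (1, 0, 9, 2, 3, 10).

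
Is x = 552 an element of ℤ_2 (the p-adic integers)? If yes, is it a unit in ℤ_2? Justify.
x ∈ ℤ_2 but not a unit; v_2(x) = 3 > 0

ℤ_2 = {x ∈ ℚ_2 : v_2(x) ≥ 0} and ℤ_2^× = {x ∈ ℤ_2 : v_2(x) = 0}. Here v_2(552) = v_2(num) − v_2(den) = 3; compare against these criteria.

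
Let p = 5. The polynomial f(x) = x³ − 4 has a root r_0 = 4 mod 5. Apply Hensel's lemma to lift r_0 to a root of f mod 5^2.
r_1 = 9 (mod 25)

Hensel: r_{i+1} = r_i − f(r_i)/f′(r_i) mod 5^{i+2}, where f′(x) = 3x². Iterate:
  r_0 = 4 (mod 5)
  r_1 = 9 (mod 25)
Final: r = 9 with f(r) ≡ 0 mod 5^2.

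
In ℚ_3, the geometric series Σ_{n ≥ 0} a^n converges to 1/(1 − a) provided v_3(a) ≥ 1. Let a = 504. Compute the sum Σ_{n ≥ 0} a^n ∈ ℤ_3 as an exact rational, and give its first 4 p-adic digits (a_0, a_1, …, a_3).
Σ a^n = 1/(1 − a) = -1/503;  first 4 digits = (1, 0, 2, 0)

v_3(a) = 2 ≥ 1, so the series converges in ℤ_3 to 1/(1 − a) = 1/(1 − 504) = -1/503. Expand this rational in ℤ_3: compute digits iteratively via d_i = x_i mod 3, x_{i+1} = (x_i − d_i)/3. The first 4 digits are (1, 0, 2, 0).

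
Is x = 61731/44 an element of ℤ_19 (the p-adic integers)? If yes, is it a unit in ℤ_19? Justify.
x ∈ ℤ_19 but not a unit; v_19(x) = 3 > 0

ℤ_19 = {x ∈ ℚ_19 : v_19(x) ≥ 0} and ℤ_19^× = {x ∈ ℤ_19 : v_19(x) = 0}. Here v_19(61731/44) = v_19(num) − v_19(den) = 3; compare against these criteria.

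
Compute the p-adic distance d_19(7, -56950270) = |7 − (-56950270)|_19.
d_19(7, -56950270) = 1/2476099

Step 1 — x − y = 7 − (-56950270) = 56950277. Step 2 — v_19(56950277) = 5 (factor: 56950277 = (19^5 · 23); the sign does not affect v_p). Step 3 — |x − y|_19 = 19^{-5} = 1/2476099.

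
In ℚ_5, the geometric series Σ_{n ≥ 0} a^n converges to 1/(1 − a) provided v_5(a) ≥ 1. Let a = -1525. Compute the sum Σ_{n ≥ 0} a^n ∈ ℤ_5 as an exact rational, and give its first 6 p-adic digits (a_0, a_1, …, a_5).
Σ a^n = 1/(1 − a) = 1/1526;  first 6 digits = (1, 0, 4, 2, 3, 3)

v_5(a) = 2 ≥ 1, so the series converges in ℤ_5 to 1/(1 − a) = 1/(1 − (-1525)) = 1/1526. Expand this rational in ℤ_5: compute digits iteratively via d_i = x_i mod 5, x_{i+1} = (x_i − d_i)/5. The first 6 digits are (1, 0, 4, 2, 3, 3).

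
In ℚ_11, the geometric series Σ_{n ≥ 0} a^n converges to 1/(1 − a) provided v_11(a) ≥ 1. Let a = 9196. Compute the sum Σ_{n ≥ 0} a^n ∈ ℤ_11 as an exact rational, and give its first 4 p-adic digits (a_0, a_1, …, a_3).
Σ a^n = 1/(1 − a) = -1/9195;  first 4 digits = (1, 0, 10, 6)

v_11(a) = 2 ≥ 1, so the series converges in ℤ_11 to 1/(1 − a) = 1/(1 − 9196) = -1/9195. Expand this rational in ℤ_11: compute digits iteratively via d_i = x_i mod 11, x_{i+1} = (x_i − d_i)/11. The first 4 digits are (1, 0, 10, 6).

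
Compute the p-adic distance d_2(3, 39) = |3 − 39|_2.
d_2(3, 39) = 1/4

Step 1 — x − y = 3 − 39 = -36. Step 2 — v_2(-36) = 2 (factor: -36 = −(2^2 · 9); the sign does not affect v_p). Step 3 — |x − y|_2 = 2^{-2} = 1/4.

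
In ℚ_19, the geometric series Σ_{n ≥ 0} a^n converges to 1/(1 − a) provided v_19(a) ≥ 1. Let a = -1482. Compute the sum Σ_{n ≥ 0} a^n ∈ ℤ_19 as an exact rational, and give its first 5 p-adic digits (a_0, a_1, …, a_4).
Σ a^n = 1/(1 − a) = 1/1483;  first 5 digits = (1, 17, 18, 7, 3)

v_19(a) = 1 ≥ 1, so the series converges in ℤ_19 to 1/(1 − a) = 1/(1 − (-1482)) = 1/1483. Expand this rational in ℤ_19: compute digits iteratively via d_i = x_i mod 19, x_{i+1} = (x_i − d_i)/19. The first 5 digits are (1, 17, 18, 7, 3).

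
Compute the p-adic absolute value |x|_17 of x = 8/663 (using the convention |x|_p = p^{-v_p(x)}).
|8/663|_17 = 17

Step 1 — compute v_17(x) by factoring powers of 17 out of the numerator and denominator: v_17(8/663) = -1. Step 2 — apply |x|_p = p^{-v_p(x)} = 17^{1} = 17.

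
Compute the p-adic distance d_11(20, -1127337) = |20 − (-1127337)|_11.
d_11(20, -1127337) = 1/161051

Step 1 — x − y = 20 − (-1127337) = 1127357. Step 2 — v_11(1127357) = 5 (factor: 1127357 = (11^5 · 7); the sign does not affect v_p). Step 3 — |x − y|_11 = 11^{-5} = 1/161051.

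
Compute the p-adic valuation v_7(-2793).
v_7(-2793) = 2

v_7(n) is the largest exponent k such that 7^k divides n. Factor out: -2793 = -7^2 · 57. (Sign doesn't affect v_p.) So v_7(-2793) = 2.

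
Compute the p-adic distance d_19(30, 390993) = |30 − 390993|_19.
d_19(30, 390993) = 1/130321

Step 1 — x − y = 30 − 390993 = -390963. Step 2 — v_19(-390963) = 4 (factor: -390963 = −(19^4 · 3); the sign does not affect v_p). Step 3 — |x − y|_19 = 19^{-4} = 1/130321.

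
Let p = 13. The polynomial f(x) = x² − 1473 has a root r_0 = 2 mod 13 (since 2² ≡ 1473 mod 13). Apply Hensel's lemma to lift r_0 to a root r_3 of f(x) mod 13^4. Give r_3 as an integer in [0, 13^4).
r_3 = 2524 (mod 28561)

Hensel's recurrence: r_{i+1} = r_i − f(r_i)·(f′(r_i))^{-1} mod 13^{i+2}, with f′(x) = 2x. Iterate:
  r_0 = 2 (mod 13)
  r_1 = 158 (mod 169)
  r_2 = 327 (mod 2197)
  r_3 = 2524 (mod 28561)
Final: r_3 = 2524, and one checks f(r_3) ≡ 0 mod 13^4.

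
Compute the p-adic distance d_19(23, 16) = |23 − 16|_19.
d_19(23, 16) = 1

Step 1 — x − y = 23 − 16 = 7. Step 2 — v_19(7) = 0 (factor: 7 = (19^0 · 7); the sign does not affect v_p). Step 3 — |x − y|_19 = 19^{0} = 1.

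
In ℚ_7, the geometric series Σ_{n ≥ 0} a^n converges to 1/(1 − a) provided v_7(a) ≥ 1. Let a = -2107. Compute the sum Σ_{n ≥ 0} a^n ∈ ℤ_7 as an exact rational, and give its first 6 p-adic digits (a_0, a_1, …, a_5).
Σ a^n = 1/(1 − a) = 1/2108;  first 6 digits = (1, 0, 6, 0, 0, 5)

v_7(a) = 2 ≥ 1, so the series converges in ℤ_7 to 1/(1 − a) = 1/(1 − (-2107)) = 1/2108. Expand this rational in ℤ_7: compute digits iteratively via d_i = x_i mod 7, x_{i+1} = (x_i − d_i)/7. The first 6 digits are (1, 0, 6, 0, 0, 5).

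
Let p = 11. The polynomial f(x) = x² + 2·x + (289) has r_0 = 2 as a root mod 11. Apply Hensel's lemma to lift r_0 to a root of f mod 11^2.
r_1 = 13 (mod 121)

Hensel: r_{i+1} = r_i − f(r_i)·(f′(r_i))^{-1} mod 11^{i+2}, f′(x) = 2x + 2. Iterate:
  r_0 = 2 (mod 11)
  r_1 = 13 (mod 121)
Final: r = 13 satisfies f(r) ≡ 0 mod 11^2.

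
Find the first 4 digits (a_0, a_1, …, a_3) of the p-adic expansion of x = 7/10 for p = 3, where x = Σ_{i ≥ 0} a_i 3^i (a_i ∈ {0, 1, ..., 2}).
(a_0, …, a_3) = (1, 2, 2, 0)

v_3(7/10) = 0 (numerator and denominator both coprime to 3), so x ∈ ℤ_3^×. Compute digits iteratively via a_i = x_i mod 3, x_{i+1} = (x_i − a_i)/3, with x_0 = x:
  x_0 = 7/10;  a_0 = 1;  x_1 = (x_0 − 1)/3 = -1/10
  x_1 = -1/10;  a_1 = 2;  x_2 = (x_1 − 2)/3 = -7/10
  x_2 = -7/10;  a_2 = 2;  x_3 = (x_2 − 2)/3 = -9/10
  x_3 = -9/10;  a_3 = 0;  x_4 = (x_3 − 0)/3 = -3/10
Digits: (1, 2, 2, 0).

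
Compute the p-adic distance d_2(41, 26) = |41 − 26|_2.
d_2(41, 26) = 1

Step 1 — x − y = 41 − 26 = 15. Step 2 — v_2(15) = 0 (factor: 15 = (2^0 · 15); the sign does not affect v_p). Step 3 — |x − y|_2 = 2^{0} = 1.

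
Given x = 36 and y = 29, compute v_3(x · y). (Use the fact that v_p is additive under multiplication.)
v_3(1044) = 2

v_p(x) = 2 (factor: 36 = 3^2 · 4); v_p(y) = 0 (factor: 29 = 3^0 · 29). Additivity: v_p(xy) = v_p(x) + v_p(y) = 2 + 0 = 2. (Direct check: xy = 1044 = 3^2 · (116).)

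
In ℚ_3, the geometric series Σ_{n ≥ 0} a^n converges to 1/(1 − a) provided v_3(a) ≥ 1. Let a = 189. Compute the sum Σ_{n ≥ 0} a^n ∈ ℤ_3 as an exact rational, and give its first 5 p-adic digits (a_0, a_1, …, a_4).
Σ a^n = 1/(1 − a) = -1/188;  first 5 digits = (1, 0, 0, 1, 2)

v_3(a) = 3 ≥ 1, so the series converges in ℤ_3 to 1/(1 − a) = 1/(1 − 189) = -1/188. Expand this rational in ℤ_3: compute digits iteratively via d_i = x_i mod 3, x_{i+1} = (x_i − d_i)/3. The first 5 digits are (1, 0, 0, 1, 2).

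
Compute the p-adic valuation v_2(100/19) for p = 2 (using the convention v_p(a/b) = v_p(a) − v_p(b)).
v_2(100/19) = 2

Factor powers of 2 from the numerator and denominator of the reduced fraction: 100 = 2^2 · 25 and 19 = 2^0 · 19. Apply v_p(a/b) = v_p(a) − v_p(b): v_2(100/19) = 2 − 0 = 2.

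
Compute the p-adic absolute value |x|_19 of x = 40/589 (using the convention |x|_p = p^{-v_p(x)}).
|40/589|_19 = 19

Step 1 — compute v_19(x) by factoring powers of 19 out of the numerator and denominator: v_19(40/589) = -1. Step 2 — apply |x|_p = p^{-v_p(x)} = 19^{1} = 19.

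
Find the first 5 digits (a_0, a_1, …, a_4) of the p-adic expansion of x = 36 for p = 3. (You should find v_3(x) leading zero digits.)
(a_0, …, a_4) = (0, 0, 1, 1, 0)

v_3(36) = 2, so a_0 = ... = a_1 = 0. Factor out: x = 3^2 · u with u = 4 a unit in ℤ_3. Expand u iteratively via a_{v+i} = u_i mod 3, u_{i+1} = (u_i − a_{v+i})/3:
  u_0 = 4;  a_2 = 1;  u_1 = (u_0 − 1)/3 = 1
  u_1 = 1;  a_3 = 1;  u_2 = (u_1 − 1)/3 = 0
  u_2 = 0;  a_4 = 0;  u_3 = (u_2 − 0)/3 = 0
Digits: (0, 0, 1, 1, 0).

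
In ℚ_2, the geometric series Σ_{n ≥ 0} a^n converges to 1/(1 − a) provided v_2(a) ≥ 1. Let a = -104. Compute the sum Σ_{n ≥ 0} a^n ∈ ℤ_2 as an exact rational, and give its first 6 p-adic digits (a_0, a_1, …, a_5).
Σ a^n = 1/(1 − a) = 1/105;  first 6 digits = (1, 0, 0, 1, 1, 0)

v_2(a) = 3 ≥ 1, so the series converges in ℤ_2 to 1/(1 − a) = 1/(1 − (-104)) = 1/105. Expand this rational in ℤ_2: compute digits iteratively via d_i = x_i mod 2, x_{i+1} = (x_i − d_i)/2. The first 6 digits are (1, 0, 0, 1, 1, 0).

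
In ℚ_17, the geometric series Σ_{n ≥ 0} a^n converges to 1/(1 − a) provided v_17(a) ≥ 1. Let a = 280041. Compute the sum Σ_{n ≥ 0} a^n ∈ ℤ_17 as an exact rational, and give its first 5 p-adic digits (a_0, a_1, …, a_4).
Σ a^n = 1/(1 − a) = -1/280040;  first 5 digits = (1, 0, 0, 6, 3)

v_17(a) = 3 ≥ 1, so the series converges in ℤ_17 to 1/(1 − a) = 1/(1 − 280041) = -1/280040. Expand this rational in ℤ_17: compute digits iteratively via d_i = x_i mod 17, x_{i+1} = (x_i − d_i)/17. The first 5 digits are (1, 0, 0, 6, 3).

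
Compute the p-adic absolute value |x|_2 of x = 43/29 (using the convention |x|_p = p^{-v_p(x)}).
|43/29|_2 = 1

Step 1 — compute v_2(x) by factoring powers of 2 out of the numerator and denominator: v_2(43/29) = 0. Step 2 — apply |x|_p = p^{-v_p(x)} = 2^{0} = 1.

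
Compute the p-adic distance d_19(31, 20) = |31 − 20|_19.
d_19(31, 20) = 1

Step 1 — x − y = 31 − 20 = 11. Step 2 — v_19(11) = 0 (factor: 11 = (19^0 · 11); the sign does not affect v_p). Step 3 — |x − y|_19 = 19^{0} = 1.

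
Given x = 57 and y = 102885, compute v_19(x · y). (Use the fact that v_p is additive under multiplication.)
v_19(5864445) = 4

v_p(x) = 1 (factor: 57 = 19^1 · 3); v_p(y) = 3 (factor: 102885 = 19^3 · 15). Additivity: v_p(xy) = v_p(x) + v_p(y) = 1 + 3 = 4. (Direct check: xy = 5864445 = 19^4 · (45).)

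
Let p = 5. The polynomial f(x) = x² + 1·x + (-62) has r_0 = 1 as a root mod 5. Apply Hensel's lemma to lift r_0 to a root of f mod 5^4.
r_3 = 346 (mod 625)

Hensel: r_{i+1} = r_i − f(r_i)·(f′(r_i))^{-1} mod 5^{i+2}, f′(x) = 2x + 1. Iterate:
  r_0 = 1 (mod 5)
  r_1 = 21 (mod 25)
  r_2 = 96 (mod 125)
  r_3 = 346 (mod 625)
Final: r = 346 satisfies f(r) ≡ 0 mod 5^4.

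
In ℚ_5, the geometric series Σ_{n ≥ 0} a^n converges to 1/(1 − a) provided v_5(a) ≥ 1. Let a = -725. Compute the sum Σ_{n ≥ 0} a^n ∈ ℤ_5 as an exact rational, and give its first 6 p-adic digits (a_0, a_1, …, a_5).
Σ a^n = 1/(1 − a) = 1/726;  first 6 digits = (1, 0, 1, 4, 4, 2)

v_5(a) = 2 ≥ 1, so the series converges in ℤ_5 to 1/(1 − a) = 1/(1 − (-725)) = 1/726. Expand this rational in ℤ_5: compute digits iteratively via d_i = x_i mod 5, x_{i+1} = (x_i − d_i)/5. The first 6 digits are (1, 0, 1, 4, 4, 2).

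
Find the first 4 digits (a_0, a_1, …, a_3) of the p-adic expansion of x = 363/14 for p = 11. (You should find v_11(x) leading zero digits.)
(a_0, …, a_3) = (0, 0, 1, 7)

v_11(363/14) = 2, so a_0 = ... = a_1 = 0. Factor out: x = 11^2 · u with u = 3/14 a unit in ℤ_11. Expand u iteratively via a_{v+i} = u_i mod 11, u_{i+1} = (u_i − a_{v+i})/11:
  u_0 = 3/14;  a_2 = 1;  u_1 = (u_0 − 1)/11 = -1/14
  u_1 = -1/14;  a_3 = 7;  u_2 = (u_1 − 7)/11 = -9/14
Digits: (0, 0, 1, 7).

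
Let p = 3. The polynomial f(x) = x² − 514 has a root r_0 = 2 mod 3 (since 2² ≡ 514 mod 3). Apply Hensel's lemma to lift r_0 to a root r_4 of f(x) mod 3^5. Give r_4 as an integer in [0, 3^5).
r_4 = 107 (mod 243)

Hensel's recurrence: r_{i+1} = r_i − f(r_i)·(f′(r_i))^{-1} mod 3^{i+2}, with f′(x) = 2x. Iterate:
  r_0 = 2 (mod 3)
  r_1 = 8 (mod 9)
  r_2 = 26 (mod 27)
  r_3 = 26 (mod 81)
  r_4 = 107 (mod 243)
Final: r_4 = 107, and one checks f(r_4) ≡ 0 mod 3^5.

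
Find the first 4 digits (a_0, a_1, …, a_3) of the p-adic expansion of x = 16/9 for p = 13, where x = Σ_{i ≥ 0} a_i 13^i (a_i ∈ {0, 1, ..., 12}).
(a_0, …, a_3) = (9, 11, 2, 7)

v_13(16/9) = 0 (numerator and denominator both coprime to 13), so x ∈ ℤ_13^×. Compute digits iteratively via a_i = x_i mod 13, x_{i+1} = (x_i − a_i)/13, with x_0 = x:
  x_0 = 16/9;  a_0 = 9;  x_1 = (x_0 − 9)/13 = -5/9
  x_1 = -5/9;  a_1 = 11;  x_2 = (x_1 − 11)/13 = -8/9
  x_2 = -8/9;  a_2 = 2;  x_3 = (x_2 − 2)/13 = -2/9
  x_3 = -2/9;  a_3 = 7;  x_4 = (x_3 − 7)/13 = -5/9
Digits: (9, 11, 2, 7).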